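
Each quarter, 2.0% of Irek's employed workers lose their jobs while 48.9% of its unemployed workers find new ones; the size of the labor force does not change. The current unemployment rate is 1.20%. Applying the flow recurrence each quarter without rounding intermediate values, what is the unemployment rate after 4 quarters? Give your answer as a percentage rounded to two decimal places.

With a fixed labor force, u_{t+1} = u_t + s·(1−u_t) − f·u_t = u_t·(1−s−f) + s.
Here 1−s−f = 0.491 and s = 0.020.
u_1 = 0.012000 × 0.491 + 0.020 = 0.025892.
u_2 = 0.025892 × 0.491 + 0.020 = 0.032713.
u_3 = 0.032713 × 0.491 + 0.020 = 0.036062.
u_4 = 0.036062 × 0.491 + 0.020 = 0.037706.

Unemployment rate after four quarters ≈ 3.77%.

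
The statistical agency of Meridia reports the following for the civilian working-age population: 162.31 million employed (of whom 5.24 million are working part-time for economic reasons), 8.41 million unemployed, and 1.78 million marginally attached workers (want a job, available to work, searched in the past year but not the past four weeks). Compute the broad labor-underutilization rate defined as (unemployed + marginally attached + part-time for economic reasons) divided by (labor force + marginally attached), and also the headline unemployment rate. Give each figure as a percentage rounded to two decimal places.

Labor force = 162.31 + 8.41 = 170.72 million.
Numerator = 8.41 + 1.78 + 5.24 = 15.43 million.
Denominator = 170.72 + 1.78 = 172.50 million.
Broad rate = 15.43 / 172.50 = 8.94%.
Headline unemployment rate = 8.41 / 170.72 = 4.93%.

Broad underutilization rate ≈ 8.94%; headline unemployment rate ≈ 4.93%.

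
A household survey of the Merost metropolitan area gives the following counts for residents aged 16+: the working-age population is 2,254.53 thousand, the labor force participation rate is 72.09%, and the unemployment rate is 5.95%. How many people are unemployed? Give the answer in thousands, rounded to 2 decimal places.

Labor force = 0.7209 × 2,254.53 = 1,625.29 thousand.
Unemployed = 0.0595 × 1,625.29 ≈ 96.70 thousand.

About 96.70 thousand are unemployed.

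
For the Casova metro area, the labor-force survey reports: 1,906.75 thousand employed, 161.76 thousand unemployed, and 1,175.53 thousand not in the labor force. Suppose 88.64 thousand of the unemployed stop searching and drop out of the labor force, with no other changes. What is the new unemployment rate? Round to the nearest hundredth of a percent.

Initially, labor force = 1,906.75 + 161.76 = 2,068.51 thousand, so u = 161.76/2,068.51 = 7.82%.
After the change, unemployed and labor force both fall by 88.64 → E = 1,906.75, U = 73.12, labor force = 1,979.87 thousand.
New unemployment rate = 73.12 / 1,979.87 = 3.69%.

New unemployment rate ≈ 3.69%.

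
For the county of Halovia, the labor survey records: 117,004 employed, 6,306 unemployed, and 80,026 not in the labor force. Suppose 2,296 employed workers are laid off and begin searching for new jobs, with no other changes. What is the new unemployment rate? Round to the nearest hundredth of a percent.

Initially, labor force = 117,004 + 6,306 = 123,310, so u = 6,306/123,310 = 5.11%.
After the change, employed falls and unemployed rises by 2,296; labor force unchanged → E = 114,708, U = 8,602, labor force = 123,310.
New unemployment rate = 8,602 / 123,310 = 6.98%.

New unemployment rate ≈ 6.98%.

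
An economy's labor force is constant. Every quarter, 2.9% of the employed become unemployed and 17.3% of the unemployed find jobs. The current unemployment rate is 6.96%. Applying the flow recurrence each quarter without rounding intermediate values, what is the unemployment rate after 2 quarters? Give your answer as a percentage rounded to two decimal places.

Unemployment rate after two quarters ≈ 9.65%.

With a fixed labor force, u_{t+1} = u_t + s·(1−u_t) − f·u_t = u_t·(1−s−f) + s.
Here 1−s−f = 0.798 and s = 0.029.
u_1 = 0.069600 × 0.798 + 0.029 = 0.084541.
u_2 = 0.084541 × 0.798 + 0.029 = 0.096464.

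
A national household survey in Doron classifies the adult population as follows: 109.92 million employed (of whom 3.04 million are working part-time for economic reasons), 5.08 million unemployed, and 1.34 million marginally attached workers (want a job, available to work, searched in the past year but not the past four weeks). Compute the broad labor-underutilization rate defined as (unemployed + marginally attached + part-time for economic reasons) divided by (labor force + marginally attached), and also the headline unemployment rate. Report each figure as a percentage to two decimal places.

Broad underutilization rate ≈ 8.13%; headline unemployment rate ≈ 4.42%.

Labor force = 109.92 + 5.08 = 115.00 million.
Numerator = 5.08 + 1.34 + 3.04 = 9.46 million.
Denominator = 115.00 + 1.34 = 116.34 million.
Broad rate = 9.46 / 116.34 = 8.13%.
Headline unemployment rate = 5.08 / 115.00 = 4.42%.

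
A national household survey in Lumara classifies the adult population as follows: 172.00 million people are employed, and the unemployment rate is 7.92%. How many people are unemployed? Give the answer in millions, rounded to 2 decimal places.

About 14.79 million are unemployed.

Let U be the number unemployed. The labor force is E + U, and U/(E+U) = 0.0792.
So U = 0.0792 × 172.00 / (1 − 0.0792) = 13.6224 / 0.9208 ≈ 14.79 million.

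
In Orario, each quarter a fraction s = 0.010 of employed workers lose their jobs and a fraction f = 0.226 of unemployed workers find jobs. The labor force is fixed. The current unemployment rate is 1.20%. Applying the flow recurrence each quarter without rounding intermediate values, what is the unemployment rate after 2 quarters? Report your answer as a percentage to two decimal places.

Unemployment rate after two quarters ≈ 2.46%.

With a fixed labor force, u_{t+1} = u_t + s·(1−u_t) − f·u_t = u_t·(1−s−f) + s.
Here 1−s−f = 0.764 and s = 0.010.
u_1 = 0.012000 × 0.764 + 0.010 = 0.019168.
u_2 = 0.019168 × 0.764 + 0.010 = 0.024644.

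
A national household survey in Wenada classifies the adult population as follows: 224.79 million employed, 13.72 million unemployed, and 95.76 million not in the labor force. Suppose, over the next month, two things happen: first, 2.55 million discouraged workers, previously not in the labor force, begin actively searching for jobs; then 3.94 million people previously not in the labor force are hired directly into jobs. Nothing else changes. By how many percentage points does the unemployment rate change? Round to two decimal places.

The unemployment rate changes by +0.89 percentage points.

Initially, labor force = 224.79 + 13.72 = 238.51 million, so u = 13.72/238.51 = 5.75%.
After the first change, unemployed and labor force both rise by 2.55 → E = 224.79, U = 16.27, labor force = 241.06 million.
After the second change, employed and labor force both rise by 3.94; unemployed unchanged → E = 228.73, U = 16.27, labor force = 245.00 million.
New unemployment rate = 16.27 / 245.00 = 6.64%.
Change = 6.64% − 5.75% = +0.89 percentage points.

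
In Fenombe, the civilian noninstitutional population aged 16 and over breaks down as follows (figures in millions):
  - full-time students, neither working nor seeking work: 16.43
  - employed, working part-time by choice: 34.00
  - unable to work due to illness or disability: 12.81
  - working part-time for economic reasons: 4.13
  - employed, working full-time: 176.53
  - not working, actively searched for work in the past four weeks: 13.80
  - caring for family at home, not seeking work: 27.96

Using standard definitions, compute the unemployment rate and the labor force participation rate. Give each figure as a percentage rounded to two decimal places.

Employed = 34.00 + 4.13 + 176.53 = 214.66 million (anyone who worked, including part-time for economic reasons, counts as employed).
Unemployed = 13.80 million.
Labor force = 214.66 + 13.80 = 228.46 million.
Not in labor force = 16.43 + 12.81 + 27.96 = 57.20 million (those not working and not actively searching are outside the labor force).
Civilian working-age population = 228.46 + 57.20 = 285.66 million.
Unemployment rate = 13.80 / 228.46 = 6.04%.
Labor force participation rate = 228.46 / 285.66 = 79.98%.

Unemployment rate ≈ 6.04%; labor force participation rate ≈ 79.98%.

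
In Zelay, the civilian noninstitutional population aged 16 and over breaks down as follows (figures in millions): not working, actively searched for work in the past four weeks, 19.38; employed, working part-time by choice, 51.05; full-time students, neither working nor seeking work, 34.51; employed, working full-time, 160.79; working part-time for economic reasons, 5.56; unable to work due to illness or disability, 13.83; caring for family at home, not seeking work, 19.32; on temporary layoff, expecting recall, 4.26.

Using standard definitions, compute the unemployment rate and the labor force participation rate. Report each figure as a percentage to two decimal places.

Unemployment rate ≈ 9.81%; labor force participation rate ≈ 78.08%.

Employed = 51.05 + 160.79 + 5.56 = 217.40 million (anyone who worked, including part-time for economic reasons, counts as employed).
Unemployed = 19.38 + 4.26 = 23.64 million (jobless and actively searching, or on temporary layoff).
Labor force = 217.40 + 23.64 = 241.04 million.
Not in labor force = 34.51 + 13.83 + 19.32 = 67.66 million (those not working and not actively searching are outside the labor force).
Civilian working-age population = 241.04 + 67.66 = 308.70 million.
Unemployment rate = 23.64 / 241.04 = 9.81%.
Labor force participation rate = 241.04 / 308.70 = 78.08%.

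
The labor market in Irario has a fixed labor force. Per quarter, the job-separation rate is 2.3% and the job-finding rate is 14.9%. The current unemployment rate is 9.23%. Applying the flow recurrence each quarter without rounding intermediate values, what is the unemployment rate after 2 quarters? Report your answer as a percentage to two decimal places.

With a fixed labor force, u_{t+1} = u_t + s·(1−u_t) − f·u_t = u_t·(1−s−f) + s.
Here 1−s−f = 0.828 and s = 0.023.
u_1 = 0.092300 × 0.828 + 0.023 = 0.099424.
u_2 = 0.099424 × 0.828 + 0.023 = 0.105323.

Unemployment rate after two quarters ≈ 10.53%.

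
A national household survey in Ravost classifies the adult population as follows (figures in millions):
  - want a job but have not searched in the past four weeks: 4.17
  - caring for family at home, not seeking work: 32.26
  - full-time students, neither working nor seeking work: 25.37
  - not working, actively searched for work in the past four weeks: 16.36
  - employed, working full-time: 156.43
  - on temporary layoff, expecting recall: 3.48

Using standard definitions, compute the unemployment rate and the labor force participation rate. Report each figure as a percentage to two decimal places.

Employed = 156.43 million.
Unemployed = 16.36 + 3.48 = 19.84 million (jobless and actively searching, or on temporary layoff).
Labor force = 156.43 + 19.84 = 176.27 million.
Not in labor force = 4.17 + 32.26 + 25.37 = 61.80 million (those not working and not actively searching are outside the labor force — including those who want a job but have given up searching).
Civilian working-age population = 176.27 + 61.80 = 238.07 million.
Unemployment rate = 19.84 / 176.27 = 11.26%.
Labor force participation rate = 176.27 / 238.07 = 74.04%.

Unemployment rate ≈ 11.26%; labor force participation rate ≈ 74.04%.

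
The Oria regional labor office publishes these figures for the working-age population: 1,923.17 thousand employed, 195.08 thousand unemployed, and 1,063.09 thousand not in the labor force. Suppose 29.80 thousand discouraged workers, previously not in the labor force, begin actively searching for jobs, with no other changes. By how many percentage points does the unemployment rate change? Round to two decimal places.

The unemployment rate changes by +1.26 percentage points.

Initially, labor force = 1,923.17 + 195.08 = 2,118.25 thousand, so u = 195.08/2,118.25 = 9.21%.
After the change, unemployed and labor force both rise by 29.80 → E = 1,923.17, U = 224.88, labor force = 2,148.05 thousand.
New unemployment rate = 224.88 / 2,148.05 = 10.47%.
Change = 10.47% − 9.21% = +1.26 percentage points.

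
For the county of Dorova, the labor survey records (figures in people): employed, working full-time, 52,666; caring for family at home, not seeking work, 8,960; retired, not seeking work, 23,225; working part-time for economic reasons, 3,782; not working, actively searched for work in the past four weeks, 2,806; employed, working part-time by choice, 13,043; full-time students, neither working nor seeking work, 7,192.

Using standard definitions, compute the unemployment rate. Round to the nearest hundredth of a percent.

Employed = 52,666 + 3,782 + 13,043 = 69,491 (anyone who worked, including part-time for economic reasons, counts as employed).
Unemployed = 2,806.
Labor force = 69,491 + 2,806 = 72,297.
Unemployment rate = 2,806 / 72,297 = 3.88%.

Unemployment rate ≈ 3.88%.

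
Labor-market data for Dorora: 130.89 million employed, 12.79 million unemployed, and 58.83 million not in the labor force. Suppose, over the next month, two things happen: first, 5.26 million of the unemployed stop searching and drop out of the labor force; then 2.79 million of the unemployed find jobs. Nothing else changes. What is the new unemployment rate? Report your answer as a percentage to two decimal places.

New unemployment rate ≈ 3.42%.

Initially, labor force = 130.89 + 12.79 = 143.68 million, so u = 12.79/143.68 = 8.90%.
After the first change, unemployed and labor force both fall by 5.26 → E = 130.89, U = 7.53, labor force = 138.42 million.
After the second change, unemployed falls and employed rises by 2.79; labor force unchanged → E = 133.68, U = 4.74, labor force = 138.42 million.
New unemployment rate = 4.74 / 138.42 = 3.42%.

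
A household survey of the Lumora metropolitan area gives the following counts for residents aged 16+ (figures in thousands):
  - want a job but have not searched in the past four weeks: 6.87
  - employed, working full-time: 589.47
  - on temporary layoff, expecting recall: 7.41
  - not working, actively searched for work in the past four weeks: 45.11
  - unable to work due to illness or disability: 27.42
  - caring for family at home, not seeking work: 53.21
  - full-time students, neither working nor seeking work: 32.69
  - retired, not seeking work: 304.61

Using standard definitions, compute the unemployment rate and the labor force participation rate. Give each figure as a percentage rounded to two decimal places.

Employed = 589.47 thousand.
Unemployed = 7.41 + 45.11 = 52.52 thousand (jobless and actively searching, or on temporary layoff).
Labor force = 589.47 + 52.52 = 641.99 thousand.
Not in labor force = 6.87 + 27.42 + 53.21 + 32.69 + 304.61 = 424.80 thousand (those not working and not actively searching are outside the labor force — including those who want a job but have given up searching).
Civilian working-age population = 641.99 + 424.80 = 1,066.79 thousand.
Unemployment rate = 52.52 / 641.99 = 8.18%.
Labor force participation rate = 641.99 / 1,066.79 = 60.18%.

Unemployment rate ≈ 8.18%; labor force participation rate ≈ 60.18%.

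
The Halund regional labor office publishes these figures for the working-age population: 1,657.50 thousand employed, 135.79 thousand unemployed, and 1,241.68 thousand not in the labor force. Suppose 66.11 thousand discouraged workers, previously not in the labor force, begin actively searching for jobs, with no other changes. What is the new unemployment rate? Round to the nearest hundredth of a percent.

Initially, labor force = 1,657.50 + 135.79 = 1,793.29 thousand, so u = 135.79/1,793.29 = 7.57%.
After the change, unemployed and labor force both rise by 66.11 → E = 1,657.50, U = 201.90, labor force = 1,859.40 thousand.
New unemployment rate = 201.90 / 1,859.40 = 10.86%.

New unemployment rate ≈ 10.86%.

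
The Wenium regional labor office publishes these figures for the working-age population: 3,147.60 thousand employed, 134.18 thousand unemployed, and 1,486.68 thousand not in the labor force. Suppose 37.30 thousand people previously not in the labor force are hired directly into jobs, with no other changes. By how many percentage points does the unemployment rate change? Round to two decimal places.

Initially, labor force = 3,147.60 + 134.18 = 3,281.78 thousand, so u = 134.18/3,281.78 = 4.09%.
After the change, employed and labor force both rise by 37.30; unemployed unchanged → E = 3,184.90, U = 134.18, labor force = 3,319.08 thousand.
New unemployment rate = 134.18 / 3,319.08 = 4.04%.
Change = 4.04% − 4.09% = −0.05 percentage points.

The unemployment rate changes by −0.05 percentage points.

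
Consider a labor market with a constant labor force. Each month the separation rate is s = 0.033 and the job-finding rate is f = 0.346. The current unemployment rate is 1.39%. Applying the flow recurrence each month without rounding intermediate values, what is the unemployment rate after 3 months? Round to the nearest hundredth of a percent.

With a fixed labor force, u_{t+1} = u_t + s·(1−u_t) − f·u_t = u_t·(1−s−f) + s.
Here 1−s−f = 0.621 and s = 0.033.
u_1 = 0.013900 × 0.621 + 0.033 = 0.041632.
u_2 = 0.041632 × 0.621 + 0.033 = 0.058853.
u_3 = 0.058853 × 0.621 + 0.033 = 0.069548.

Unemployment rate after three months ≈ 6.95%.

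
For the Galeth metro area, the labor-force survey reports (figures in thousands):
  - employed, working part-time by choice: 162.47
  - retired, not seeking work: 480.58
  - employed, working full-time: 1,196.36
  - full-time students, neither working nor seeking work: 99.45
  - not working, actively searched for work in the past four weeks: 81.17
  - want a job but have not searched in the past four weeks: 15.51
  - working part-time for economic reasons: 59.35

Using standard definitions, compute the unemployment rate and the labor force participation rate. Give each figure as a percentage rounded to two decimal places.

Unemployment rate ≈ 5.41%; labor force participation rate ≈ 71.57%.

Employed = 162.47 + 1,196.36 + 59.35 = 1,418.18 thousand (anyone who worked, including part-time for economic reasons, counts as employed).
Unemployed = 81.17 thousand.
Labor force = 1,418.18 + 81.17 = 1,499.35 thousand.
Not in labor force = 480.58 + 99.45 + 15.51 = 595.54 thousand (those not working and not actively searching are outside the labor force — including those who want a job but have given up searching).
Civilian working-age population = 1,499.35 + 595.54 = 2,094.89 thousand.
Unemployment rate = 81.17 / 1,499.35 = 5.41%.
Labor force participation rate = 1,499.35 / 2,094.89 = 71.57%.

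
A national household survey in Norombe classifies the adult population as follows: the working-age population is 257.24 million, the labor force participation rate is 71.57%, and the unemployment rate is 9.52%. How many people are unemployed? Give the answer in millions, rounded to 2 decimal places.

Labor force = 0.7157 × 257.24 = 184.11 million.
Unemployed = 0.0952 × 184.11 ≈ 17.53 million.

About 17.53 million are unemployed.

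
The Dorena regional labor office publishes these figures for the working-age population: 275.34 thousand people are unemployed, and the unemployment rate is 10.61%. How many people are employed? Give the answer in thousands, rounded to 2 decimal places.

About 2,319.76 thousand are employed.

Labor force = U / u = 275.34 / 0.1061 ≈ 2,595.10 thousand.
Employed = labor force − unemployed = 2,595.10 − 275.34 = 2,319.76 thousand.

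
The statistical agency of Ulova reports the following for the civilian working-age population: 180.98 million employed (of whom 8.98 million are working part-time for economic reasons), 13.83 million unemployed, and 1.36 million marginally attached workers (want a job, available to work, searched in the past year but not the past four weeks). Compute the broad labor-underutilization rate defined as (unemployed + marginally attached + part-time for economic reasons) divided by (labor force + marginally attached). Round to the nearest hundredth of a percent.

Labor force = 180.98 + 13.83 = 194.81 million.
Numerator = 13.83 + 1.36 + 8.98 = 24.17 million.
Denominator = 194.81 + 1.36 = 196.17 million.
Broad rate = 24.17 / 196.17 = 12.32%.

Broad underutilization rate ≈ 12.32%.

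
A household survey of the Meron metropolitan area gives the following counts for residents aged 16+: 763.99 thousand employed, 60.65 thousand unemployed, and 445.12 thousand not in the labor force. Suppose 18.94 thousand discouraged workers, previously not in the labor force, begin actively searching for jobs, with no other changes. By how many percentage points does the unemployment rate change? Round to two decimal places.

The unemployment rate changes by +2.08 percentage points.

Initially, labor force = 763.99 + 60.65 = 824.64 thousand, so u = 60.65/824.64 = 7.35%.
After the change, unemployed and labor force both rise by 18.94 → E = 763.99, U = 79.59, labor force = 843.58 thousand.
New unemployment rate = 79.59 / 843.58 = 9.43%.
Change = 9.43% − 7.35% = +2.08 percentage points.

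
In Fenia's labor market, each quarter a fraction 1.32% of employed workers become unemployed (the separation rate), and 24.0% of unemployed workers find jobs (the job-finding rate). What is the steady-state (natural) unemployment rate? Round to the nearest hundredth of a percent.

At steady state the flows balance: s·E = f·U, so U/(E+U) = s/(s+f).
u* = 1.32 / (1.32 + 24.0) = 1.32 / 25.32 = 5.21%.

Steady-state unemployment rate ≈ 5.21%.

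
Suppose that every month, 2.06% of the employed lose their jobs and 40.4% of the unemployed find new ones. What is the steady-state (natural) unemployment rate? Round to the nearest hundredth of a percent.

At steady state the flows balance: s·E = f·U, so U/(E+U) = s/(s+f).
u* = 2.06 / (2.06 + 40.4) = 2.06 / 42.46 = 4.85%.

Steady-state unemployment rate ≈ 4.85%.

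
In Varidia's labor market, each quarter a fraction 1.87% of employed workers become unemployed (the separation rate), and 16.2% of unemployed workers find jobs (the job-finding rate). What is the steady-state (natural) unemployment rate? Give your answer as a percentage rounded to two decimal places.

Steady-state unemployment rate ≈ 10.35%.

At steady state the flows balance: s·E = f·U, so U/(E+U) = s/(s+f).
u* = 1.87 / (1.87 + 16.2) = 1.87 / 18.07 = 10.35%.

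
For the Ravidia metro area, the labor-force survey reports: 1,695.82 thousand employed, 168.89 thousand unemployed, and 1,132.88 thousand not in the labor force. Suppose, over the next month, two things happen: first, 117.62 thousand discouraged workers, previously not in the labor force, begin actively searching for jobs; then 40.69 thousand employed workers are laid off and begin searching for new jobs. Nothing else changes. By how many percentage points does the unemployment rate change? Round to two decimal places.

The unemployment rate changes by +7.45 percentage points.

Initially, labor force = 1,695.82 + 168.89 = 1,864.71 thousand, so u = 168.89/1,864.71 = 9.06%.
After the first change, unemployed and labor force both rise by 117.62 → E = 1,695.82, U = 286.51, labor force = 1,982.33 thousand.
After the second change, employed falls and unemployed rises by 40.69; labor force unchanged → E = 1,655.13, U = 327.20, labor force = 1,982.33 thousand.
New unemployment rate = 327.20 / 1,982.33 = 16.51%.
Change = 16.51% − 9.06% = +7.45 percentage points.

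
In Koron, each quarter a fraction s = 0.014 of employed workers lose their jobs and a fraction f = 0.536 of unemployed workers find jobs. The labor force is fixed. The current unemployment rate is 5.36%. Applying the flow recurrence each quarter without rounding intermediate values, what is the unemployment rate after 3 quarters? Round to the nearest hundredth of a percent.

Unemployment rate after three quarters ≈ 2.80%.

With a fixed labor force, u_{t+1} = u_t + s·(1−u_t) − f·u_t = u_t·(1−s−f) + s.
Here 1−s−f = 0.450 and s = 0.014.
u_1 = 0.053600 × 0.450 + 0.014 = 0.038120.
u_2 = 0.038120 × 0.450 + 0.014 = 0.031154.
u_3 = 0.031154 × 0.450 + 0.014 = 0.028019.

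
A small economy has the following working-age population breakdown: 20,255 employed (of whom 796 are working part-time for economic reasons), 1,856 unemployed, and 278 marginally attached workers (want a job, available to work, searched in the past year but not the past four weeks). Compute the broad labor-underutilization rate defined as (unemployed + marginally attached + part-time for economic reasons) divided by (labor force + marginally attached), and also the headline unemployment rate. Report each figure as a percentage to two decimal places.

Broad underutilization rate ≈ 13.09%; headline unemployment rate ≈ 8.39%.

Labor force = 20,255 + 1,856 = 22,111.
Numerator = 1,856 + 278 + 796 = 2,930.
Denominator = 22,111 + 278 = 22,389.
Broad rate = 2,930 / 22,389 = 13.09%.
Headline unemployment rate = 1,856 / 22,111 = 8.39%.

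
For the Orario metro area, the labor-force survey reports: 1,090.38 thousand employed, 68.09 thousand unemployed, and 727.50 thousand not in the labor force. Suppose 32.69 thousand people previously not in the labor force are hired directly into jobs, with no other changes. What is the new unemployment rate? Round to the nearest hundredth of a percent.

Initially, labor force = 1,090.38 + 68.09 = 1,158.47 thousand, so u = 68.09/1,158.47 = 5.88%.
After the change, employed and labor force both rise by 32.69; unemployed unchanged → E = 1,123.07, U = 68.09, labor force = 1,191.16 thousand.
New unemployment rate = 68.09 / 1,191.16 = 5.72%.

New unemployment rate ≈ 5.72%.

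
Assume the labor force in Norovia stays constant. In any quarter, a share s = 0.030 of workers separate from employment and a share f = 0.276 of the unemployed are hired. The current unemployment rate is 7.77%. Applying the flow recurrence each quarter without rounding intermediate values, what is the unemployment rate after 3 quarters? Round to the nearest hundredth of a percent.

Unemployment rate after three quarters ≈ 9.12%.

With a fixed labor force, u_{t+1} = u_t + s·(1−u_t) − f·u_t = u_t·(1−s−f) + s.
Here 1−s−f = 0.694 and s = 0.030.
u_1 = 0.077700 × 0.694 + 0.030 = 0.083924.
u_2 = 0.083924 × 0.694 + 0.030 = 0.088243.
u_3 = 0.088243 × 0.694 + 0.030 = 0.091241.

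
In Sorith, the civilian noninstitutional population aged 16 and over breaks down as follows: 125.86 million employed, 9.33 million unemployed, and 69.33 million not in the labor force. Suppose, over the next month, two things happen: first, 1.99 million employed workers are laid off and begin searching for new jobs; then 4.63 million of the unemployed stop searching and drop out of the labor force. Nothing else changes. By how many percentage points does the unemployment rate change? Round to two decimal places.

Initially, labor force = 125.86 + 9.33 = 135.19 million, so u = 9.33/135.19 = 6.90%.
After the first change, employed falls and unemployed rises by 1.99; labor force unchanged → E = 123.87, U = 11.32, labor force = 135.19 million.
After the second change, unemployed and labor force both fall by 4.63 → E = 123.87, U = 6.69, labor force = 130.56 million.
New unemployment rate = 6.69 / 130.56 = 5.12%.
Change = 5.12% − 6.90% = −1.78 percentage points.

The unemployment rate changes by −1.78 percentage points.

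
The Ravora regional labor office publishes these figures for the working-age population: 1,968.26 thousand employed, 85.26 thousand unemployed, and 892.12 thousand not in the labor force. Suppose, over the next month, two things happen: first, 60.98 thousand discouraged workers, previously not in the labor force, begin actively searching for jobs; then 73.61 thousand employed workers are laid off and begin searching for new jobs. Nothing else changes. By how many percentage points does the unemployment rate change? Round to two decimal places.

The unemployment rate changes by +6.25 percentage points.

Initially, labor force = 1,968.26 + 85.26 = 2,053.52 thousand, so u = 85.26/2,053.52 = 4.15%.
After the first change, unemployed and labor force both rise by 60.98 → E = 1,968.26, U = 146.24, labor force = 2,114.50 thousand.
After the second change, employed falls and unemployed rises by 73.61; labor force unchanged → E = 1,894.65, U = 219.85, labor force = 2,114.50 thousand.
New unemployment rate = 219.85 / 2,114.50 = 10.40%.
Change = 10.40% − 4.15% = +6.25 percentage points.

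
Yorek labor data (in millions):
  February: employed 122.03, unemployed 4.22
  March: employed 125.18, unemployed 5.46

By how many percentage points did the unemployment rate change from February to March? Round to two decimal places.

The unemployment rate changed by +0.84 percentage points.

February: labor force = 122.03 + 4.22 = 126.25; u = 4.22/126.25 = 3.34%.
March: labor force = 125.18 + 5.46 = 130.64; u = 5.46/130.64 = 4.18%.
Change = 4.18% − 3.34% = +0.84 pp.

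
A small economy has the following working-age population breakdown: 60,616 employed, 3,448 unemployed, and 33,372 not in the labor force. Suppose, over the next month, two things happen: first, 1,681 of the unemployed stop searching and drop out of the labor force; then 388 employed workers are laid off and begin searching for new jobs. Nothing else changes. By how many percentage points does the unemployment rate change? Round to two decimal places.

Initially, labor force = 60,616 + 3,448 = 64,064, so u = 3,448/64,064 = 5.38%.
After the first change, unemployed and labor force both fall by 1,681 → E = 60,616, U = 1,767, labor force = 62,383.
After the second change, employed falls and unemployed rises by 388; labor force unchanged → E = 60,228, U = 2,155, labor force = 62,383.
New unemployment rate = 2,155 / 62,383 = 3.45%.
Change = 3.45% − 5.38% = −1.93 percentage points.

The unemployment rate changes by −1.93 percentage points.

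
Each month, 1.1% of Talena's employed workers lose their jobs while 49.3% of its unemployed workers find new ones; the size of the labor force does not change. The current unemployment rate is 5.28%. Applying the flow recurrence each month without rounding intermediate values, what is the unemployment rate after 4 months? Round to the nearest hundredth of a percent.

With a fixed labor force, u_{t+1} = u_t + s·(1−u_t) − f·u_t = u_t·(1−s−f) + s.
Here 1−s−f = 0.496 and s = 0.011.
u_1 = 0.052800 × 0.496 + 0.011 = 0.037189.
u_2 = 0.037189 × 0.496 + 0.011 = 0.029446.
u_3 = 0.029446 × 0.496 + 0.011 = 0.025605.
u_4 = 0.025605 × 0.496 + 0.011 = 0.023700.

Unemployment rate after four months ≈ 2.37%.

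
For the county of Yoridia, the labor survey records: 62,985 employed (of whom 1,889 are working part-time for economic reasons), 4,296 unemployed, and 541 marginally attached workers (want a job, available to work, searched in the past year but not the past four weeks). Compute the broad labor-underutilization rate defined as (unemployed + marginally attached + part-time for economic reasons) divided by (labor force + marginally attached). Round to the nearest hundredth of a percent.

Labor force = 62,985 + 4,296 = 67,281.
Numerator = 4,296 + 541 + 1,889 = 6,726.
Denominator = 67,281 + 541 = 67,822.
Broad rate = 6,726 / 67,822 = 9.92%.

Broad underutilization rate ≈ 9.92%.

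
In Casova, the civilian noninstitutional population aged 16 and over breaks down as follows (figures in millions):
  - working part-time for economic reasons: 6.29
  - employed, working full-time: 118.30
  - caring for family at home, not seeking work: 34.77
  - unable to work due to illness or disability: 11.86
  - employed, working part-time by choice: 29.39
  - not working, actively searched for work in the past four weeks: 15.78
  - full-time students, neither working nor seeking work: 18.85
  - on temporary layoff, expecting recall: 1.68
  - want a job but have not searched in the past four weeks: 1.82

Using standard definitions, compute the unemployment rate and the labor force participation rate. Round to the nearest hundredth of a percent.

Employed = 6.29 + 118.30 + 29.39 = 153.98 million (anyone who worked, including part-time for economic reasons, counts as employed).
Unemployed = 15.78 + 1.68 = 17.46 million (jobless and actively searching, or on temporary layoff).
Labor force = 153.98 + 17.46 = 171.44 million.
Not in labor force = 34.77 + 11.86 + 18.85 + 1.82 = 67.30 million (those not working and not actively searching are outside the labor force — including those who want a job but have given up searching).
Civilian working-age population = 171.44 + 67.30 = 238.74 million.
Unemployment rate = 17.46 / 171.44 = 10.18%.
Labor force participation rate = 171.44 / 238.74 = 71.81%.

Unemployment rate ≈ 10.18%; labor force participation rate ≈ 71.81%.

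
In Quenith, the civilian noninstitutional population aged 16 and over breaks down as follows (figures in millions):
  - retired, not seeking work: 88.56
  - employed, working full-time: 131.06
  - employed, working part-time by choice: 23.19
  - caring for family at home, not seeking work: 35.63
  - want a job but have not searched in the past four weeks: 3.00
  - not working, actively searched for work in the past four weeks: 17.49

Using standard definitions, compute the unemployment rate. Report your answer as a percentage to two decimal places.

Employed = 131.06 + 23.19 = 154.25 million.
Unemployed = 17.49 million.
Labor force = 154.25 + 17.49 = 171.74 million.
Unemployment rate = 17.49 / 171.74 = 10.18%.

Unemployment rate ≈ 10.18%.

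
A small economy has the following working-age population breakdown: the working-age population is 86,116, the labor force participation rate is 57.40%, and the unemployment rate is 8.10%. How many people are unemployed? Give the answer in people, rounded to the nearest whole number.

About 4,004 are unemployed.

Labor force = 0.5740 × 86,116 = 49,431.
Unemployed = 0.0810 × 49,431 ≈ 4,004.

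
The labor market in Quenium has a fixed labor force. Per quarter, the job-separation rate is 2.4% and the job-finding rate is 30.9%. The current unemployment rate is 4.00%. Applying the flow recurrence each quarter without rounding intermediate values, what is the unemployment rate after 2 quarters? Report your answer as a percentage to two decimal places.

With a fixed labor force, u_{t+1} = u_t + s·(1−u_t) − f·u_t = u_t·(1−s−f) + s.
Here 1−s−f = 0.667 and s = 0.024.
u_1 = 0.040000 × 0.667 + 0.024 = 0.050680.
u_2 = 0.050680 × 0.667 + 0.024 = 0.057804.

Unemployment rate after two quarters ≈ 5.78%.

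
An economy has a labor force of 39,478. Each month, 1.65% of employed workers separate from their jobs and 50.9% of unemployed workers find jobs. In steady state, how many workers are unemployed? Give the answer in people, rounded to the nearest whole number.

Steady-state unemployment rate u* = s/(s+f) = 1.65/(1.65+50.9) = 0.031399.
Unemployed = u* × labor force = 0.031399 × 39,478 ≈ 1,240.

About 1,240 are unemployed in steady state.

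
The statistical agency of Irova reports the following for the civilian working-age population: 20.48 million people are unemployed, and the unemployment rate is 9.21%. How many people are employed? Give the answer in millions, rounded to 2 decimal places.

About 201.89 million are employed.

Labor force = U / u = 20.48 / 0.0921 ≈ 222.37 million.
Employed = labor force − unemployed = 222.37 − 20.48 = 201.89 million.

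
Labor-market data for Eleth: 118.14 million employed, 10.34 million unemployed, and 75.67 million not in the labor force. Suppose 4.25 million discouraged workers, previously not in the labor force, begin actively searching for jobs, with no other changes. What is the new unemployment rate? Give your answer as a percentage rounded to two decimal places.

New unemployment rate ≈ 10.99%.

Initially, labor force = 118.14 + 10.34 = 128.48 million, so u = 10.34/128.48 = 8.05%.
After the change, unemployed and labor force both rise by 4.25 → E = 118.14, U = 14.59, labor force = 132.73 million.
New unemployment rate = 14.59 / 132.73 = 10.99%.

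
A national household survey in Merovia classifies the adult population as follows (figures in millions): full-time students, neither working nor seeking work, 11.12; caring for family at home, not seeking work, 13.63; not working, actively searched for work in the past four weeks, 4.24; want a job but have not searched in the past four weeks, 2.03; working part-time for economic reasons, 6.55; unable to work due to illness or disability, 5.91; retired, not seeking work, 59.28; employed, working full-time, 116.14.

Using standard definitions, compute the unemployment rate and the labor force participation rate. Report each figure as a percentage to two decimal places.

Unemployment rate ≈ 3.34%; labor force participation rate ≈ 57.99%.

Employed = 6.55 + 116.14 = 122.69 million (anyone who worked, including part-time for economic reasons, counts as employed).
Unemployed = 4.24 million.
Labor force = 122.69 + 4.24 = 126.93 million.
Not in labor force = 11.12 + 13.63 + 2.03 + 5.91 + 59.28 = 91.97 million (those not working and not actively searching are outside the labor force — including those who want a job but have given up searching).
Civilian working-age population = 126.93 + 91.97 = 218.90 million.
Unemployment rate = 4.24 / 126.93 = 3.34%.
Labor force participation rate = 126.93 / 218.90 = 57.99%.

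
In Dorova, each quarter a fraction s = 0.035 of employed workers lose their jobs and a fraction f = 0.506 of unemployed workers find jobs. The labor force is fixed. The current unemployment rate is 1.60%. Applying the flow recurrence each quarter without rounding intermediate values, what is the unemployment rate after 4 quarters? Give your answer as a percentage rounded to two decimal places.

With a fixed labor force, u_{t+1} = u_t + s·(1−u_t) − f·u_t = u_t·(1−s−f) + s.
Here 1−s−f = 0.459 and s = 0.035.
u_1 = 0.016000 × 0.459 + 0.035 = 0.042344.
u_2 = 0.042344 × 0.459 + 0.035 = 0.054436.
u_3 = 0.054436 × 0.459 + 0.035 = 0.059986.
u_4 = 0.059986 × 0.459 + 0.035 = 0.062534.

Unemployment rate after four quarters ≈ 6.25%.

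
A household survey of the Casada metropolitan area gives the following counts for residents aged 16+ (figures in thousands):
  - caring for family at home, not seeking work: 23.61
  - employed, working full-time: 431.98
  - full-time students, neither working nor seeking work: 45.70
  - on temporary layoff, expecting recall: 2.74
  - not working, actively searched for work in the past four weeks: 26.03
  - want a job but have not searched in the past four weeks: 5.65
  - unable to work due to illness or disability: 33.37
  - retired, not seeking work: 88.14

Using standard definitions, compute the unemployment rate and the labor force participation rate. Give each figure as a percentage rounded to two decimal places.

Unemployment rate ≈ 6.24%; labor force participation rate ≈ 70.11%.

Employed = 431.98 thousand.
Unemployed = 2.74 + 26.03 = 28.77 thousand (jobless and actively searching, or on temporary layoff).
Labor force = 431.98 + 28.77 = 460.75 thousand.
Not in labor force = 23.61 + 45.70 + 5.65 + 33.37 + 88.14 = 196.47 thousand (those not working and not actively searching are outside the labor force — including those who want a job but have given up searching).
Civilian working-age population = 460.75 + 196.47 = 657.22 thousand.
Unemployment rate = 28.77 / 460.75 = 6.24%.
Labor force participation rate = 460.75 / 657.22 = 70.11%.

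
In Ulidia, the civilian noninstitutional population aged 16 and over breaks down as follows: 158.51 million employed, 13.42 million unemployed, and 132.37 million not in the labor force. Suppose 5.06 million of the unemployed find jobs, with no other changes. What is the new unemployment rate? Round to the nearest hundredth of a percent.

Initially, labor force = 158.51 + 13.42 = 171.93 million, so u = 13.42/171.93 = 7.81%.
After the change, unemployed falls and employed rises by 5.06; labor force unchanged → E = 163.57, U = 8.36, labor force = 171.93 million.
New unemployment rate = 8.36 / 171.93 = 4.86%.

New unemployment rate ≈ 4.86%.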